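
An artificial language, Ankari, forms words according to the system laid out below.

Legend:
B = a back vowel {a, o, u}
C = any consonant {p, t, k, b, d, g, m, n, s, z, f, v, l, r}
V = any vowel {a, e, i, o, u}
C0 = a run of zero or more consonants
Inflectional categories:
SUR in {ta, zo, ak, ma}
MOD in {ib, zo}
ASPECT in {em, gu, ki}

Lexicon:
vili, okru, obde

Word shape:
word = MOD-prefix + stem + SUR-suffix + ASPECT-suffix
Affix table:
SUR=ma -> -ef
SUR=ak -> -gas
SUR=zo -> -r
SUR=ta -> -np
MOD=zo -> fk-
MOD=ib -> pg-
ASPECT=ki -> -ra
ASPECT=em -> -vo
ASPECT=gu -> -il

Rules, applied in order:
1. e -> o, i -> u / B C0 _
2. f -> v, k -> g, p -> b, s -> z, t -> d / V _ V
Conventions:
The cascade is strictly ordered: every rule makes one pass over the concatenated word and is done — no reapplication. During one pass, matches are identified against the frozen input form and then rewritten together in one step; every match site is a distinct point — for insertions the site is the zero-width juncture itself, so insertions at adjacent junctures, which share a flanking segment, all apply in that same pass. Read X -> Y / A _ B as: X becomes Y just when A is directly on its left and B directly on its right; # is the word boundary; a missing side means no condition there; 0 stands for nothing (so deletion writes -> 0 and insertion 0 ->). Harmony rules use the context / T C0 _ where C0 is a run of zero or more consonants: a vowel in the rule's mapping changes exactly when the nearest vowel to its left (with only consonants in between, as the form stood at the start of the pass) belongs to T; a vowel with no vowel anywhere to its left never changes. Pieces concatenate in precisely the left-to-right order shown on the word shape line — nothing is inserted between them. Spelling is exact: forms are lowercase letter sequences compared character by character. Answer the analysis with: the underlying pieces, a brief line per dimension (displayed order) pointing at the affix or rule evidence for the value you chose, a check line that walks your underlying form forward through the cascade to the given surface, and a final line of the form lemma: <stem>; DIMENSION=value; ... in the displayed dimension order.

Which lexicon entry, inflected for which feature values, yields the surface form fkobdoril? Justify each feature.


underlying: fk-obde-r-il
SUR=zo - signalled by the affix -r
MOD=zo - signalled by the affix fk-
ASPECT=gu - signalled by the affix -il
check: fkobderil -> fkobdoril -> fkobdoril
lemma: obde; SUR=zo; MOD=zo; ASPECT=gu


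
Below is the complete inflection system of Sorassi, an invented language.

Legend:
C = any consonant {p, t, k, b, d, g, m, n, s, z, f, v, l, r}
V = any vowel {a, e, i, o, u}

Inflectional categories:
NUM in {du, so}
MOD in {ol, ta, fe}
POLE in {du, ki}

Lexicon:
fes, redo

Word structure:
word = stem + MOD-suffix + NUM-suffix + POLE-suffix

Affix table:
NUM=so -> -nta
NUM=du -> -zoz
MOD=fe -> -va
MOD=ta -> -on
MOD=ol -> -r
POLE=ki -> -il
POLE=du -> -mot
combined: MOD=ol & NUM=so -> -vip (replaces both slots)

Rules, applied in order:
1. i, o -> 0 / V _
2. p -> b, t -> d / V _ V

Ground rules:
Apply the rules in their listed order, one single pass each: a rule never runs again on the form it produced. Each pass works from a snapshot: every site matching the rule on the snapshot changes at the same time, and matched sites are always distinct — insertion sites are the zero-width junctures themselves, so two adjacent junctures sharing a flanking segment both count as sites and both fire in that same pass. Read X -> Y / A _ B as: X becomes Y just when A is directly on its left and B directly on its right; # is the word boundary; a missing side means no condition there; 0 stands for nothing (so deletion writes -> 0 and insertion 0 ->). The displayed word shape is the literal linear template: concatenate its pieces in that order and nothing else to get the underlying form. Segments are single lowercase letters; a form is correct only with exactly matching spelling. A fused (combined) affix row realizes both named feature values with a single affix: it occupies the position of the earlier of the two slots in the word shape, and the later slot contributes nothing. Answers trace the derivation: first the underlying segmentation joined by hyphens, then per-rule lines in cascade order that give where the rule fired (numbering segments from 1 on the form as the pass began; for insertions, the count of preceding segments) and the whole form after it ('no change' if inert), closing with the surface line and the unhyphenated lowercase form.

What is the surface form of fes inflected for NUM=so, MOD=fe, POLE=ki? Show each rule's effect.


underlying: fes-va-nta-il
1. i, o -> 0 / V _: fires at position(s) 9: fesvantal
2. p -> b, t -> d / V _ V: no change
surface: fesvantal


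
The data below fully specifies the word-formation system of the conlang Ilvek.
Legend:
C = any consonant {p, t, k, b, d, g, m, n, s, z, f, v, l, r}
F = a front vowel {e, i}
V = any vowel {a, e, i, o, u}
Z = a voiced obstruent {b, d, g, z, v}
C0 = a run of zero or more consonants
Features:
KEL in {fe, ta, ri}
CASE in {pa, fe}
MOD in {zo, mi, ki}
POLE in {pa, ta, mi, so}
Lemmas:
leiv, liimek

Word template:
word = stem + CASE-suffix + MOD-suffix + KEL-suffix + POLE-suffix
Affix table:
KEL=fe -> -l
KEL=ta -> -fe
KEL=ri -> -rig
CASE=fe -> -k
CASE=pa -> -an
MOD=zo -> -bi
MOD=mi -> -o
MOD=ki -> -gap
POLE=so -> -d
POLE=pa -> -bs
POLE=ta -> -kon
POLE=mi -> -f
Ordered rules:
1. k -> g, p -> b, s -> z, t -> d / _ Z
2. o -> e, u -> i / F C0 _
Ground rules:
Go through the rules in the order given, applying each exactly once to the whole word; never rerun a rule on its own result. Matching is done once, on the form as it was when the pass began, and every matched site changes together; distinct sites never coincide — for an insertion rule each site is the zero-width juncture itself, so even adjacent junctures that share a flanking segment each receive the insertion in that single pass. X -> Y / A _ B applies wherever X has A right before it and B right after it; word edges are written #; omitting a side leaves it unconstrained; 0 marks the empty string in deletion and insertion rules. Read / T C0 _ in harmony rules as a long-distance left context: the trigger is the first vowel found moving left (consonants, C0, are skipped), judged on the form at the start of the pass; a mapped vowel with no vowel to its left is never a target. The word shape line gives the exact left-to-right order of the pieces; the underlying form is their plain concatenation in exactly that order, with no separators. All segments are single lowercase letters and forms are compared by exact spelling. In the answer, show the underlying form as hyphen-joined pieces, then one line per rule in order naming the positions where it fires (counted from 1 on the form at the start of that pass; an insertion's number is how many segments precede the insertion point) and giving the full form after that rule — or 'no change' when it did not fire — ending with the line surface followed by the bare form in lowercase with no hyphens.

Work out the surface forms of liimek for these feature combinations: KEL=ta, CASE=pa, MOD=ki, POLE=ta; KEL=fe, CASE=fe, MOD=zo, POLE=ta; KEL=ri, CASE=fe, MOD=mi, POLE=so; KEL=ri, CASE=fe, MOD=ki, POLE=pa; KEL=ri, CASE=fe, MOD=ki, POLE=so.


cell KEL=ta, CASE=pa, MOD=ki, POLE=ta:
underlying: liimek-an-gap-fe-kon
1. k -> g, p -> b, s -> z, t -> d / _ Z: no change
2. o -> e, u -> i / F C0 _: fires at position(s) 15: liimekangapfeken
surface: liimekangapfeken

cell KEL=fe, CASE=fe, MOD=zo, POLE=ta:
underlying: liimek-k-bi-l-kon
1. k -> g, p -> b, s -> z, t -> d / _ Z: fires at position(s) 7: liimekgbilkon
2. o -> e, u -> i / F C0 _: fires at position(s) 12: liimekgbilken
surface: liimekgbilken

cell KEL=ri, CASE=fe, MOD=mi, POLE=so:
underlying: liimek-k-o-rig-d
1. k -> g, p -> b, s -> z, t -> d / _ Z: no change
2. o -> e, u -> i / F C0 _: fires at position(s) 8: liimekkerigd
surface: liimekkerigd

cell KEL=ri, CASE=fe, MOD=ki, POLE=pa:
underlying: liimek-k-gap-rig-bs
1. k -> g, p -> b, s -> z, t -> d / _ Z: fires at position(s) 7: liimekggaprigbs
2. o -> e, u -> i / F C0 _: no change
surface: liimekggaprigbs

cell KEL=ri, CASE=fe, MOD=ki, POLE=so:
underlying: liimek-k-gap-rig-d
1. k -> g, p -> b, s -> z, t -> d / _ Z: fires at position(s) 7: liimekggaprigd
2. o -> e, u -> i / F C0 _: no change
surface: liimekggaprigd


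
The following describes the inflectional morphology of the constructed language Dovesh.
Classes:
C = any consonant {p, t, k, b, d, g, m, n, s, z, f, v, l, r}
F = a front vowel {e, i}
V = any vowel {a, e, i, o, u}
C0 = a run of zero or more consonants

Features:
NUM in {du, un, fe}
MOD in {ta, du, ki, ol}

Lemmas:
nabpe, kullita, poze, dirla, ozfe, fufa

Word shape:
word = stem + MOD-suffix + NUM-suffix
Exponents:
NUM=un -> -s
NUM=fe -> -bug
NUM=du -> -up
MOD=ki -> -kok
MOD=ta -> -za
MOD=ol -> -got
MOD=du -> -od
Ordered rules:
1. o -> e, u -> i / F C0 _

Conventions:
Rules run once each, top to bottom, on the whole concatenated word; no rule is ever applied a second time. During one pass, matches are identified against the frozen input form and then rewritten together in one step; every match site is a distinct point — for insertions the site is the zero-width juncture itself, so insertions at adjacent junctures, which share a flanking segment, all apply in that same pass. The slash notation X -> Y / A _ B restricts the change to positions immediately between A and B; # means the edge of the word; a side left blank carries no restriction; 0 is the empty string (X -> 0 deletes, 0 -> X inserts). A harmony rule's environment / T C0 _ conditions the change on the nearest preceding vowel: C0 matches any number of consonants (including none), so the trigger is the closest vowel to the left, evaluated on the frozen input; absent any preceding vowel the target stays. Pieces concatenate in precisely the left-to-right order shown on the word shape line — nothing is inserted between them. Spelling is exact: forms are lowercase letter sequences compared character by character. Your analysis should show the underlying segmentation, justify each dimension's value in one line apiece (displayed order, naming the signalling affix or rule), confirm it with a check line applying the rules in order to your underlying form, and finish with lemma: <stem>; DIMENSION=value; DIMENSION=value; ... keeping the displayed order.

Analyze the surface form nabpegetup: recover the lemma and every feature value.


underlying: nabpe-got-up
NUM=du - signalled by the affix -up
MOD=ol - signalled by the affix -got
check: nabpegotup -> nabpegetup
lemma: nabpe; NUM=du; MOD=ol


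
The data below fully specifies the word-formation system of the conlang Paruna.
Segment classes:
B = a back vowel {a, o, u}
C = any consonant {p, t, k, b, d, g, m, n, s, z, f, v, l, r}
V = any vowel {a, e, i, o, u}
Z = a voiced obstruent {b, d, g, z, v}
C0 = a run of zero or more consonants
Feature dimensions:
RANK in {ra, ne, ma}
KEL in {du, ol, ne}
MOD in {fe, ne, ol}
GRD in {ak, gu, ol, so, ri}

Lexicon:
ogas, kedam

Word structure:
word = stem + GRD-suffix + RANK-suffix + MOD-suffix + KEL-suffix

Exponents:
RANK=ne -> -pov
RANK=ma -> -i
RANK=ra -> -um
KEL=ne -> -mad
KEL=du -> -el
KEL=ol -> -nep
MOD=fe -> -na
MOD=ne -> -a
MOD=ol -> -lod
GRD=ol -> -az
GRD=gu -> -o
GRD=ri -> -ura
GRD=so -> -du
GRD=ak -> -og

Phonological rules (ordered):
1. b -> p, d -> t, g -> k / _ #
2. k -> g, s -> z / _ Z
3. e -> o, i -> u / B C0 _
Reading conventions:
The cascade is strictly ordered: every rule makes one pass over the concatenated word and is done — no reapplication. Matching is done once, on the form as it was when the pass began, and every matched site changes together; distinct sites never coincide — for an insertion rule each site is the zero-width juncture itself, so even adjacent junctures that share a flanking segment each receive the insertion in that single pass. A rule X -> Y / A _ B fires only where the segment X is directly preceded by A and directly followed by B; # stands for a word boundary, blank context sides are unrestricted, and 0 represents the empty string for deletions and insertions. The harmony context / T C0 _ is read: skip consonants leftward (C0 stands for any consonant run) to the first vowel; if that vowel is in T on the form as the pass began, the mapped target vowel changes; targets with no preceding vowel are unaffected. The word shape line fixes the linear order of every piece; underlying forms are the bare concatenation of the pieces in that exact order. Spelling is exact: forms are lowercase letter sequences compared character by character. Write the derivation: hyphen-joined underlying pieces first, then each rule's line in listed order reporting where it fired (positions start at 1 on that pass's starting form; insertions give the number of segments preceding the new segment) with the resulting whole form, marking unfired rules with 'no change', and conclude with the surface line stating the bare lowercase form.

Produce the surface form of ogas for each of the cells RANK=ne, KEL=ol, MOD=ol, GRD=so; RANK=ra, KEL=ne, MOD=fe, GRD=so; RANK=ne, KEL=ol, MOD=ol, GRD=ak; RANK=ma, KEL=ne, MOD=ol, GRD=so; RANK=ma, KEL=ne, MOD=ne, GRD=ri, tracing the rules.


cell RANK=ne, KEL=ol, MOD=ol, GRD=so:
underlying: ogas-du-pov-lod-nep
1. b -> p, d -> t, g -> k / _ #: no change
2. k -> g, s -> z / _ Z: fires at position(s) 4: ogazdupovlodnep
3. e -> o, i -> u / B C0 _: fires at position(s) 14: ogazdupovlodnop
surface: ogazdupovlodnop

cell RANK=ra, KEL=ne, MOD=fe, GRD=so:
underlying: ogas-du-um-na-mad
1. b -> p, d -> t, g -> k / _ #: fires at position(s) 13: ogasduumnamat
2. k -> g, s -> z / _ Z: fires at position(s) 4: ogazduumnamat
3. e -> o, i -> u / B C0 _: no change
surface: ogazduumnamat

cell RANK=ne, KEL=ol, MOD=ol, GRD=ak:
underlying: ogas-og-pov-lod-nep
1. b -> p, d -> t, g -> k / _ #: no change
2. k -> g, s -> z / _ Z: no change
3. e -> o, i -> u / B C0 _: fires at position(s) 14: ogasogpovlodnop
surface: ogasogpovlodnop

cell RANK=ma, KEL=ne, MOD=ol, GRD=so:
underlying: ogas-du-i-lod-mad
1. b -> p, d -> t, g -> k / _ #: fires at position(s) 13: ogasduilodmat
2. k -> g, s -> z / _ Z: fires at position(s) 4: ogazduilodmat
3. e -> o, i -> u / B C0 _: fires at position(s) 7: ogazduulodmat
surface: ogazduulodmat

cell RANK=ma, KEL=ne, MOD=ne, GRD=ri:
underlying: ogas-ura-i-a-mad
1. b -> p, d -> t, g -> k / _ #: fires at position(s) 12: ogasuraiamat
2. k -> g, s -> z / _ Z: no change
3. e -> o, i -> u / B C0 _: fires at position(s) 8: ogasurauamat
surface: ogasurauamat


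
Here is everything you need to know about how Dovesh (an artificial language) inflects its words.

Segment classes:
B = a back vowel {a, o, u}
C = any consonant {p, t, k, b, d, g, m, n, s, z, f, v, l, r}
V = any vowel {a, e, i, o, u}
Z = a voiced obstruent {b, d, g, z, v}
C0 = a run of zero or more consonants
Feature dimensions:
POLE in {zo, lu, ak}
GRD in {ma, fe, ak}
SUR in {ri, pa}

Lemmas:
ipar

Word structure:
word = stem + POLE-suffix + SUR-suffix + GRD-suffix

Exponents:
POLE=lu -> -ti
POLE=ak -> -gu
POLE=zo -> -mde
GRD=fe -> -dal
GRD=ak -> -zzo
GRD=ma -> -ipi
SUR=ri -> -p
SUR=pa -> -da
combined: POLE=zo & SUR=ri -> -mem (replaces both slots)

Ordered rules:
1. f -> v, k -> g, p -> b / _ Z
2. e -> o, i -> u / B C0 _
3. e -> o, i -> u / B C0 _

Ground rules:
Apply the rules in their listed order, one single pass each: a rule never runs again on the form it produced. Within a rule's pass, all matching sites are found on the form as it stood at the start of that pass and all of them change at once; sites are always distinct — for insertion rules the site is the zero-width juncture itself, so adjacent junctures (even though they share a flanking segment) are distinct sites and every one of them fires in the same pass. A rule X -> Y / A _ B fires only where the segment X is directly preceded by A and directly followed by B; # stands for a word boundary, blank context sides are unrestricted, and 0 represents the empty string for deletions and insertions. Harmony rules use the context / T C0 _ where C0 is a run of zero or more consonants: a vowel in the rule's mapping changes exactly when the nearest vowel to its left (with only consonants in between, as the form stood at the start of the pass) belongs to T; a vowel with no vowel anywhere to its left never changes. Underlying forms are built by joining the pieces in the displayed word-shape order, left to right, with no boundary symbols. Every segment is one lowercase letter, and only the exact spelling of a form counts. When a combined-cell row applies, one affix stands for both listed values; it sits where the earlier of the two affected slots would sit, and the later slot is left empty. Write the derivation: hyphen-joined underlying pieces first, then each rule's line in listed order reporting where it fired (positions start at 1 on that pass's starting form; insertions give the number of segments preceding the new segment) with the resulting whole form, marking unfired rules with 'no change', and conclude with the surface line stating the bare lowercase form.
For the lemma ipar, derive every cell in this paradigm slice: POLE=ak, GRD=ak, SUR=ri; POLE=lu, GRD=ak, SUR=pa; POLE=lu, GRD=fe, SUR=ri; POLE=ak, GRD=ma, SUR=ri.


cell POLE=ak, GRD=ak, SUR=ri:
underlying: ipar-gu-p-zzo
1. f -> v, k -> g, p -> b / _ Z: fires at position(s) 7: ipargubzzo
2. e -> o, i -> u / B C0 _: no change
3. e -> o, i -> u / B C0 _: no change
surface: ipargubzzo

cell POLE=lu, GRD=ak, SUR=pa:
underlying: ipar-ti-da-zzo
1. f -> v, k -> g, p -> b / _ Z: no change
2. e -> o, i -> u / B C0 _: fires at position(s) 6: ipartudazzo
3. e -> o, i -> u / B C0 _: no change
surface: ipartudazzo

cell POLE=lu, GRD=fe, SUR=ri:
underlying: ipar-ti-p-dal
1. f -> v, k -> g, p -> b / _ Z: fires at position(s) 7: ipartibdal
2. e -> o, i -> u / B C0 _: fires at position(s) 6: ipartubdal
3. e -> o, i -> u / B C0 _: no change
surface: ipartubdal

cell POLE=ak, GRD=ma, SUR=ri:
underlying: ipar-gu-p-ipi
1. f -> v, k -> g, p -> b / _ Z: no change
2. e -> o, i -> u / B C0 _: fires at position(s) 8: ipargupupi
3. e -> o, i -> u / B C0 _: fires at position(s) 10: ipargupupu
surface: ipargupupu


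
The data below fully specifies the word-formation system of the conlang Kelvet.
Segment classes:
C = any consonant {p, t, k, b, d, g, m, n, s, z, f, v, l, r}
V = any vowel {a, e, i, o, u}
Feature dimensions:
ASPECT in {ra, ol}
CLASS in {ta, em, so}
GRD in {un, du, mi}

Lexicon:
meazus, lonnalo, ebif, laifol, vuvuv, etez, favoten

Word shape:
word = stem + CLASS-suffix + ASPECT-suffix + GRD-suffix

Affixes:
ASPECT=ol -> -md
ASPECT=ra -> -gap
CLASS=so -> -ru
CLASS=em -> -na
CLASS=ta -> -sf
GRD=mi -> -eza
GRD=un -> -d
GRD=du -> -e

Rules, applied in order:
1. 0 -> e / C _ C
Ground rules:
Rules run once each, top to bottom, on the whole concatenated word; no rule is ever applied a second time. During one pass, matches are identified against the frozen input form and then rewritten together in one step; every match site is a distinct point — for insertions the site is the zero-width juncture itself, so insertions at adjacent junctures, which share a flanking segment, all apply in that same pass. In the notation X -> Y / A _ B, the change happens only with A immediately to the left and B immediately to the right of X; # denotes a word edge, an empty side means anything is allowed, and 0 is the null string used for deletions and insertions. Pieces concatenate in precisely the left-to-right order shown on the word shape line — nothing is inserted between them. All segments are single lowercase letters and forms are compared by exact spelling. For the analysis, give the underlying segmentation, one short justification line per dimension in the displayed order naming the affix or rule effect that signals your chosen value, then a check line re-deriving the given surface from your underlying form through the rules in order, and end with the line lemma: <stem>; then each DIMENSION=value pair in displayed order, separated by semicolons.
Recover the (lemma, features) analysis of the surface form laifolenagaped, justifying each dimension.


underlying: laifol-na-gap-d
ASPECT=ra - signalled by the affix -gap
CLASS=em - signalled by the affix -na
GRD=un - signalled by the affix -d
check: laifolnagapd -> laifolenagaped
lemma: laifol; ASPECT=ra; CLASS=em; GRD=un


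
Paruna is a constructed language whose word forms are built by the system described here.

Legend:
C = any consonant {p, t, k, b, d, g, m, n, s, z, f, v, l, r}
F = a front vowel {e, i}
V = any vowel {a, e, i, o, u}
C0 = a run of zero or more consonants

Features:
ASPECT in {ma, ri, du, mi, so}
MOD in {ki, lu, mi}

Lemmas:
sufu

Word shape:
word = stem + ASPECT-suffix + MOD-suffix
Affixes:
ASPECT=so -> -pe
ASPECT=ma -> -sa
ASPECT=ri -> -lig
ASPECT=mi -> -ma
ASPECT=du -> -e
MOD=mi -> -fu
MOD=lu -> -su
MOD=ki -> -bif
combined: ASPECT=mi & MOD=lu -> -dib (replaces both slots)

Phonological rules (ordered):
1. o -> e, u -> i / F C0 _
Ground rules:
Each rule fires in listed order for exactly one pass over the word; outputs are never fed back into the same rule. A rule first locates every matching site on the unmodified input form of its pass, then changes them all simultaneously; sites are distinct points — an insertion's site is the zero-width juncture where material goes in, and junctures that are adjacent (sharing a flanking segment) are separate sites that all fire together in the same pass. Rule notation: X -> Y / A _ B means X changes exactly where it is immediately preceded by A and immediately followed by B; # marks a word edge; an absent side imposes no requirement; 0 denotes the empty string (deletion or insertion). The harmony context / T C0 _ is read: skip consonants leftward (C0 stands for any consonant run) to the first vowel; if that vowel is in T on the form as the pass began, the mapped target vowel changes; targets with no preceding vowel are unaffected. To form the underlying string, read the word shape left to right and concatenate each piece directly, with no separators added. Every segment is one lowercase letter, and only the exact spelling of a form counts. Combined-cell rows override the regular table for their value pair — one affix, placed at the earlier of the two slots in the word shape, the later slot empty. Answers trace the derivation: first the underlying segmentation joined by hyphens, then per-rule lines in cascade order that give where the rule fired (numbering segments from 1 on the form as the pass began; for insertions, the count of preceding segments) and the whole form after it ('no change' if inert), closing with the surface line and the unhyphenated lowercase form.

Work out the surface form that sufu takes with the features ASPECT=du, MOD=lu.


underlying: sufu-e-su
1. o -> e, u -> i / F C0 _: fires at position(s) 7: sufuesi
surface: sufuesi


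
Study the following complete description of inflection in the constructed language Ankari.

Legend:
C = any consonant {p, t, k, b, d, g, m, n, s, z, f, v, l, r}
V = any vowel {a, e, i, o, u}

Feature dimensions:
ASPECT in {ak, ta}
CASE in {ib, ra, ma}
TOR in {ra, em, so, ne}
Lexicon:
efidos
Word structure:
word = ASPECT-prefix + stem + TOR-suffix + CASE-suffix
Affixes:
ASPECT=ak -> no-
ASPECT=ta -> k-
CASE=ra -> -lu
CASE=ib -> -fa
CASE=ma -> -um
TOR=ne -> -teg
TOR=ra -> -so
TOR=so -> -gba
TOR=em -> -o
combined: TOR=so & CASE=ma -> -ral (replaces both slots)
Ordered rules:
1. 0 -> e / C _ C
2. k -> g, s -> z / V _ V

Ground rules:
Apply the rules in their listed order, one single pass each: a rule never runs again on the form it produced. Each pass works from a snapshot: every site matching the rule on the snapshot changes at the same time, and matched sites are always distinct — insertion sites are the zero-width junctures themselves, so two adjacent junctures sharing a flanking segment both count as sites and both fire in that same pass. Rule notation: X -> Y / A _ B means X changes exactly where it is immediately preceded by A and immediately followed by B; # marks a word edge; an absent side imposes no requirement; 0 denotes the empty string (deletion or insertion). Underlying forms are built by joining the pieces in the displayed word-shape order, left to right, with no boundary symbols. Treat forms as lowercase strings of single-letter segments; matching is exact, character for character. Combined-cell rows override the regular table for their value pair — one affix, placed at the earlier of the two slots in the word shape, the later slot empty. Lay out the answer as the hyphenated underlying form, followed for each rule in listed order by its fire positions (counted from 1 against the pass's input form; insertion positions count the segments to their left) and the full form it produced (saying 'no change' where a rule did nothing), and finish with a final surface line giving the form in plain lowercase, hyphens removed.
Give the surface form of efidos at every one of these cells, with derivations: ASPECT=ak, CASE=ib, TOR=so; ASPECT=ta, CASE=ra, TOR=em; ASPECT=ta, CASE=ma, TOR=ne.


cell ASPECT=ak, CASE=ib, TOR=so:
underlying: no-efidos-gba-fa
1. 0 -> e / C _ C: inserts after position(s) 8, 9: noefidosegebafa
2. k -> g, s -> z / V _ V: fires at position(s) 8: noefidozegebafa
surface: noefidozegebafa

cell ASPECT=ta, CASE=ra, TOR=em:
underlying: k-efidos-o-lu
1. 0 -> e / C _ C: no change
2. k -> g, s -> z / V _ V: fires at position(s) 7: kefidozolu
surface: kefidozolu

cell ASPECT=ta, CASE=ma, TOR=ne:
underlying: k-efidos-teg-um
1. 0 -> e / C _ C: inserts after position(s) 7: kefidosetegum
2. k -> g, s -> z / V _ V: fires at position(s) 7: kefidozetegum
surface: kefidozetegum


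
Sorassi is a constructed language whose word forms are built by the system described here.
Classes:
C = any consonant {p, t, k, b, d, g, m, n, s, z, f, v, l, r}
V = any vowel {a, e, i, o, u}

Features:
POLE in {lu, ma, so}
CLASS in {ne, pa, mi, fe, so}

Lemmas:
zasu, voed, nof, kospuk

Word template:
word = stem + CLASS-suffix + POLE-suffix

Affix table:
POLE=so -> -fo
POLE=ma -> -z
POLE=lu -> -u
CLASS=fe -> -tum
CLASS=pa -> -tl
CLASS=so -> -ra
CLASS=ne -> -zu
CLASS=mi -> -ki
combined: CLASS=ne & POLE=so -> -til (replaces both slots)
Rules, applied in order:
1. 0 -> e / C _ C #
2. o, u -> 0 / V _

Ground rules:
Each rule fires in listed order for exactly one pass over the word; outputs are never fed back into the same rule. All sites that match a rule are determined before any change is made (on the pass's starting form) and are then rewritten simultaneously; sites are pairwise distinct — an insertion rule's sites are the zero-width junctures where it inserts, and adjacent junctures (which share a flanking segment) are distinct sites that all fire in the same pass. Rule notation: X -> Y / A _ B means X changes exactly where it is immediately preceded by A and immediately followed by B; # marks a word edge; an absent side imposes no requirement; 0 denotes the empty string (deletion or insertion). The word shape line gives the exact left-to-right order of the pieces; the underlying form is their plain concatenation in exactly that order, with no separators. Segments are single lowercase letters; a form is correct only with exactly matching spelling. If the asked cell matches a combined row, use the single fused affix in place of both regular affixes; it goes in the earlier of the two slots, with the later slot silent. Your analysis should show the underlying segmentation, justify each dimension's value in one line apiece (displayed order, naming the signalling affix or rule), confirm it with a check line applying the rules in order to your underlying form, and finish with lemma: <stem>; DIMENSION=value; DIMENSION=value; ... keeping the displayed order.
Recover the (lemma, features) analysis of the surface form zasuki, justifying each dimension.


underlying: zasu-ki-u
POLE=lu - signalled by the affix -u
CLASS=mi - signalled by the affix -ki
check: zasukiu -> zasukiu -> zasuki
lemma: zasu; POLE=lu; CLASS=mi


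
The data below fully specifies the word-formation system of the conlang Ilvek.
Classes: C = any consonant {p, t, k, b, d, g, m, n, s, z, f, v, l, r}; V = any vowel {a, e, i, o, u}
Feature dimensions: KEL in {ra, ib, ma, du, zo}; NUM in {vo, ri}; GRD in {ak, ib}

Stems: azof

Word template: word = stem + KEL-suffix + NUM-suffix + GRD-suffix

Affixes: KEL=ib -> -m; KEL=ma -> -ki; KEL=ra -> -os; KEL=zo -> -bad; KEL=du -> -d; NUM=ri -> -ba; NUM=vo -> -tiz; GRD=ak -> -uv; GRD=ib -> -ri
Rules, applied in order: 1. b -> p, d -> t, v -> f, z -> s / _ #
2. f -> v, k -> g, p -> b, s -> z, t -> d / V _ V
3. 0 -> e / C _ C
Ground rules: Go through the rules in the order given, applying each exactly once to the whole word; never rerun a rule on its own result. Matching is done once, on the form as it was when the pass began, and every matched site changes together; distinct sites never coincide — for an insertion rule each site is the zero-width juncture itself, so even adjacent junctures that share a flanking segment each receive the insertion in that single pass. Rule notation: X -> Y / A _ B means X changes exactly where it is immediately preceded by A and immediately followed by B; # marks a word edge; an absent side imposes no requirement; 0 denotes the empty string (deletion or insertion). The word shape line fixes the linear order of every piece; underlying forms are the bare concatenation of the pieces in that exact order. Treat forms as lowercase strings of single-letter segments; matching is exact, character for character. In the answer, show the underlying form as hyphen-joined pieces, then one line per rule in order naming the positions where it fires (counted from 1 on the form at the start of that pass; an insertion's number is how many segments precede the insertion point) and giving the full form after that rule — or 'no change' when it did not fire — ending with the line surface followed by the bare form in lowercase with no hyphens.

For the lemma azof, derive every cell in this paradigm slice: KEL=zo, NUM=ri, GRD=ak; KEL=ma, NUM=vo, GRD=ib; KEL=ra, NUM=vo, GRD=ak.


cell KEL=zo, NUM=ri, GRD=ak:
underlying: azof-bad-ba-uv
1. b -> p, d -> t, v -> f, z -> s / _ #: fires at position(s) 11: azofbadbauf
2. f -> v, k -> g, p -> b, s -> z, t -> d / V _ V: no change
3. 0 -> e / C _ C: inserts after position(s) 4, 7: azofebadebauf
surface: azofebadebauf

cell KEL=ma, NUM=vo, GRD=ib:
underlying: azof-ki-tiz-ri
1. b -> p, d -> t, v -> f, z -> s / _ #: no change
2. f -> v, k -> g, p -> b, s -> z, t -> d / V _ V: fires at position(s) 7: azofkidizri
3. 0 -> e / C _ C: inserts after position(s) 4, 9: azofekidizeri
surface: azofekidizeri

cell KEL=ra, NUM=vo, GRD=ak:
underlying: azof-os-tiz-uv
1. b -> p, d -> t, v -> f, z -> s / _ #: fires at position(s) 11: azofostizuf
2. f -> v, k -> g, p -> b, s -> z, t -> d / V _ V: fires at position(s) 4: azovostizuf
3. 0 -> e / C _ C: inserts after position(s) 6: azovosetizuf
surface: azovosetizuf


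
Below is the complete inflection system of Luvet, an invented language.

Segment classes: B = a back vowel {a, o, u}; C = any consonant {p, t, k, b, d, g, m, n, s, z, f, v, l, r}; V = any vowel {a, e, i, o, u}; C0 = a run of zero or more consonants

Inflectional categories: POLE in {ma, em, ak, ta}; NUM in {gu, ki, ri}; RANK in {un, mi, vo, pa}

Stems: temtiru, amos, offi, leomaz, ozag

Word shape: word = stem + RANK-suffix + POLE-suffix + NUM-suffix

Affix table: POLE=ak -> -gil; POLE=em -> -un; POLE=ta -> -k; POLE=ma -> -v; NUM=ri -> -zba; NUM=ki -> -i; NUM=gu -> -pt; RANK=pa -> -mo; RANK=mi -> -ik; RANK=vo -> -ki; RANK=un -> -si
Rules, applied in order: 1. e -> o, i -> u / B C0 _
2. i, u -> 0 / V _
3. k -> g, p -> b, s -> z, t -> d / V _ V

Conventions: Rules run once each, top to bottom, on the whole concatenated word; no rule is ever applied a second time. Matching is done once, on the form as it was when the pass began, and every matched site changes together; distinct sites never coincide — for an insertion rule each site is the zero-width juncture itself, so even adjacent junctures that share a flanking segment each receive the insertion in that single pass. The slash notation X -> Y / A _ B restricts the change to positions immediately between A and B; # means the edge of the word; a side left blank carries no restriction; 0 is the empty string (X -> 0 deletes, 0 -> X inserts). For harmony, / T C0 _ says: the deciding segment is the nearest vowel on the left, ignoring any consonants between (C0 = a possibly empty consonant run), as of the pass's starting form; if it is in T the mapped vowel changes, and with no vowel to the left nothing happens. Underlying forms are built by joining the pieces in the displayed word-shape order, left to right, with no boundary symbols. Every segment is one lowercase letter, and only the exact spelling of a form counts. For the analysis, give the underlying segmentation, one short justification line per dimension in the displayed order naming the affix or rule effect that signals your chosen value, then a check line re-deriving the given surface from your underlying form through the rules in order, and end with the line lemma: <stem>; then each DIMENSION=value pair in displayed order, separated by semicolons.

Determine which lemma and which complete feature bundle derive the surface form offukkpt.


underlying: offi-ik-k-pt
POLE=ta - signalled by the affix -k
NUM=gu - signalled by the affix -pt
RANK=mi - signalled by the affix -ik
check: offiikkpt -> offuikkpt -> offukkpt -> offukkpt
lemma: offi; POLE=ta; NUM=gu; RANK=mi


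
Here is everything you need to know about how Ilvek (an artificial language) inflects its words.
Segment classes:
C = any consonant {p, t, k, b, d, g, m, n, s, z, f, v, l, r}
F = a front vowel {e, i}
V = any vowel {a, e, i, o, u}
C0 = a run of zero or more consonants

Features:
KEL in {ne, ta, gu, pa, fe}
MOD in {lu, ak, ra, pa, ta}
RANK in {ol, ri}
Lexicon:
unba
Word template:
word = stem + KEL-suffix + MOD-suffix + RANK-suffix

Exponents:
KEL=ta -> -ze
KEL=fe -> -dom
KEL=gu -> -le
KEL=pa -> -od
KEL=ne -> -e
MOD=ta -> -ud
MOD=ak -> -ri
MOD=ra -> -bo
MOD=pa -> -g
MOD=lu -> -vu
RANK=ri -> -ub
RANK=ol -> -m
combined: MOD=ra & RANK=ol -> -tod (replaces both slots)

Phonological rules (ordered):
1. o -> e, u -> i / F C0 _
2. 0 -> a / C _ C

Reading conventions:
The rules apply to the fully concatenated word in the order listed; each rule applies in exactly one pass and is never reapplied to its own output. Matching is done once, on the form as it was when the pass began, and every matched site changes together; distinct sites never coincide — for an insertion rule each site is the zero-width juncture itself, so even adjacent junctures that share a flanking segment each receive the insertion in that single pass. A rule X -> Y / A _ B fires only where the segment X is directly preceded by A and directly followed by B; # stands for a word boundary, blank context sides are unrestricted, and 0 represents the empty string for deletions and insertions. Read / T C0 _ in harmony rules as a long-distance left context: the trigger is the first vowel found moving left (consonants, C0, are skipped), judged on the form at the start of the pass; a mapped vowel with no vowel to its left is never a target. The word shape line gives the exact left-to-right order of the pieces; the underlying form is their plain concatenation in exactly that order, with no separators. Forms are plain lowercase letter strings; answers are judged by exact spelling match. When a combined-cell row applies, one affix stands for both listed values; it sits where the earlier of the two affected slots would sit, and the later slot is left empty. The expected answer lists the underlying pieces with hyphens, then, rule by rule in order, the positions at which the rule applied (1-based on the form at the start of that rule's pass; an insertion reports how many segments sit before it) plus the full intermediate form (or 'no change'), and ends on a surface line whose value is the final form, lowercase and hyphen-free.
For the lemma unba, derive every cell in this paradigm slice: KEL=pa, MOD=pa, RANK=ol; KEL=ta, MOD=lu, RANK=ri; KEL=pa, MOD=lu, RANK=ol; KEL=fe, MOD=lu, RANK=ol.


cell KEL=pa, MOD=pa, RANK=ol:
underlying: unba-od-g-m
1. o -> e, u -> i / F C0 _: no change
2. 0 -> a / C _ C: inserts after position(s) 2, 6, 7: unabaodagam
surface: unabaodagam

cell KEL=ta, MOD=lu, RANK=ri:
underlying: unba-ze-vu-ub
1. o -> e, u -> i / F C0 _: fires at position(s) 8: unbazeviub
2. 0 -> a / C _ C: inserts after position(s) 2: unabazeviub
surface: unabazeviub

cell KEL=pa, MOD=lu, RANK=ol:
underlying: unba-od-vu-m
1. o -> e, u -> i / F C0 _: no change
2. 0 -> a / C _ C: inserts after position(s) 2, 6: unabaodavum
surface: unabaodavum

cell KEL=fe, MOD=lu, RANK=ol:
underlying: unba-dom-vu-m
1. o -> e, u -> i / F C0 _: no change
2. 0 -> a / C _ C: inserts after position(s) 2, 7: unabadomavum
surface: unabadomavum


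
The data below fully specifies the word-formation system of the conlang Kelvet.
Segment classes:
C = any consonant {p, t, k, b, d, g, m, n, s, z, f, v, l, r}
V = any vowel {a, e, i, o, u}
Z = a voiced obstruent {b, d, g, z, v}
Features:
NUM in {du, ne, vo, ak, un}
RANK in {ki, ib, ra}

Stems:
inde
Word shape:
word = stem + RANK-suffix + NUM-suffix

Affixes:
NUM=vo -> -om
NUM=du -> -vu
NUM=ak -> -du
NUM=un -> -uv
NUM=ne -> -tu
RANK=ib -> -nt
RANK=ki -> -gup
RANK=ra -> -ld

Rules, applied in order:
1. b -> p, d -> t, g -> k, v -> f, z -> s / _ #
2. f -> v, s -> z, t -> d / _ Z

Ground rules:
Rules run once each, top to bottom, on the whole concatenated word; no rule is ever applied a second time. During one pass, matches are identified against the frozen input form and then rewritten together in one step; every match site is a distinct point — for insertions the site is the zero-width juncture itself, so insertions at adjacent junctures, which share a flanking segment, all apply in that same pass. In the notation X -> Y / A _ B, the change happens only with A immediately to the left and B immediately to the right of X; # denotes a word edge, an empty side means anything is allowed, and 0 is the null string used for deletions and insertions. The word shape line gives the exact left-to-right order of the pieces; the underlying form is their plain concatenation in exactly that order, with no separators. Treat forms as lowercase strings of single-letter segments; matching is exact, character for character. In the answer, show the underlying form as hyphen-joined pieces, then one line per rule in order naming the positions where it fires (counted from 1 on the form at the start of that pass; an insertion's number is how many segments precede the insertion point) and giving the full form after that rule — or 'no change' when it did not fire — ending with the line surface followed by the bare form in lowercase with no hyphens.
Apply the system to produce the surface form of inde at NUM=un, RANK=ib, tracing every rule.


underlying: inde-nt-uv
1. b -> p, d -> t, g -> k, v -> f, z -> s / _ #: fires at position(s) 8: indentuf
2. f -> v, s -> z, t -> d / _ Z: no change
surface: indentuf


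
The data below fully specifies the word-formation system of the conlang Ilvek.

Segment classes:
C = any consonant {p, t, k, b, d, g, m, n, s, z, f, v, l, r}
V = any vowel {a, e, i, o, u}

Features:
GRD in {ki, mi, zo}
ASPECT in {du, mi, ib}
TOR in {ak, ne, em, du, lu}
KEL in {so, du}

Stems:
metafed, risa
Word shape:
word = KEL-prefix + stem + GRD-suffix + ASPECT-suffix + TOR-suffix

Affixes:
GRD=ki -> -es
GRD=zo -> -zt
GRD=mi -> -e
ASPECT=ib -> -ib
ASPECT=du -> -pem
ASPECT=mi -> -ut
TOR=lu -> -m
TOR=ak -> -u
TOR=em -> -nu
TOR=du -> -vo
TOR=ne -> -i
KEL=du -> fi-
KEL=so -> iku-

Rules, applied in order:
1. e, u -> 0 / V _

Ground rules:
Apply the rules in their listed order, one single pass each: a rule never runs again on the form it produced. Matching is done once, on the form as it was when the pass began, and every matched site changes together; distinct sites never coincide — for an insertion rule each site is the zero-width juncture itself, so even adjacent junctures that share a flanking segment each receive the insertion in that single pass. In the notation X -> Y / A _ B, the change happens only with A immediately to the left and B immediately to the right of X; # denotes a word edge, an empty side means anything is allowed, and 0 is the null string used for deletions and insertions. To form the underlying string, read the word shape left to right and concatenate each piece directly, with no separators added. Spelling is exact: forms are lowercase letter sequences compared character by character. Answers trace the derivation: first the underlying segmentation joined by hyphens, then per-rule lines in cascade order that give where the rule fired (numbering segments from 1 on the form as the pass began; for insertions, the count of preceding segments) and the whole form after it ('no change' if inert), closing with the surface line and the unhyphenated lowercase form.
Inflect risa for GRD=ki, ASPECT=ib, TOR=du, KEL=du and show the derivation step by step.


underlying: fi-risa-es-ib-vo
1. e, u -> 0 / V _: fires at position(s) 7: firisasibvo
surface: firisasibvo
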